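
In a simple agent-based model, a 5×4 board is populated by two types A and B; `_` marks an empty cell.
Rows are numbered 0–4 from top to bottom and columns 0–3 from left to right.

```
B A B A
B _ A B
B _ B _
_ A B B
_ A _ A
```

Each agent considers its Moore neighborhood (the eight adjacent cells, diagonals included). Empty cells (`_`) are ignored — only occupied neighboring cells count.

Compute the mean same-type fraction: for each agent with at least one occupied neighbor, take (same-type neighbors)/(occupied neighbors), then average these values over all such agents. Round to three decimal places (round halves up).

0.415

Row 0: (0,0)B 1/2 · (0,1)A 1/4 · (0,2)B 1/4 · (0,3)A 1/3
Row 1: (1,0)B 2/3 · (1,2)A 2/5 · (1,3)B 2/4
Row 2: (2,0)B 1/2 · (2,2)B 3/5
Row 3: (3,1)A 1/4 · (3,2)B 2/5 · (3,3)B 2/3
Row 4: (4,1)A 1/2 · (4,3)A 0/2
Sum over 14 agents: 1/2 + 1/4 + 1/4 + 1/3 + 2/3 + 2/5 + 2/4 + 1/2 + 3/5 + 1/4 + 2/5 + 2/3 + 1/2 + 0/2 = 349/60; mean = 349/60 ÷ 14 = 349/840 = 0.415476… → 0.415.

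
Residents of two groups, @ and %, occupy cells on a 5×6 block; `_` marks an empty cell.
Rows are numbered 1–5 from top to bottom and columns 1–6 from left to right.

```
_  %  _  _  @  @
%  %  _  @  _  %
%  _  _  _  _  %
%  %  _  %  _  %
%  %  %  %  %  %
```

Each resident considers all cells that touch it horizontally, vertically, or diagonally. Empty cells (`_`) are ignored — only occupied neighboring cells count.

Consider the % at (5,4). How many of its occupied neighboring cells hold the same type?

Occupied neighbors of (5,4): (4,4)=%, (5,3)=%, (5,5)=%.
Same type (%): 3 of 3.

3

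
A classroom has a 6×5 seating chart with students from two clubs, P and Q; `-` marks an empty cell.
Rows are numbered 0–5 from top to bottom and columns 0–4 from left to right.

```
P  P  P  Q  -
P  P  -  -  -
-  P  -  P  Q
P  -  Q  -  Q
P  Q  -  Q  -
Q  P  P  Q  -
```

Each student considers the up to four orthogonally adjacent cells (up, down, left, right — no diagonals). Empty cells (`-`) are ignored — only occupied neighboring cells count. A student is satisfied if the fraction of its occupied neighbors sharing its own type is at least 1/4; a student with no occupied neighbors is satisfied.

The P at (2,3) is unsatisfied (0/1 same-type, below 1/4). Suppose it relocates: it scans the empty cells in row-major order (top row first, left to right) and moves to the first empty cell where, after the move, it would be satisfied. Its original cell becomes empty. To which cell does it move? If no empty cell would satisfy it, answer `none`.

(1,2)

Vacating (2,3). Empty cells in order:
  (0,4): 0/1 same-type → still unsatisfied.
  (1,2): 2/2 same-type → satisfied — stop here.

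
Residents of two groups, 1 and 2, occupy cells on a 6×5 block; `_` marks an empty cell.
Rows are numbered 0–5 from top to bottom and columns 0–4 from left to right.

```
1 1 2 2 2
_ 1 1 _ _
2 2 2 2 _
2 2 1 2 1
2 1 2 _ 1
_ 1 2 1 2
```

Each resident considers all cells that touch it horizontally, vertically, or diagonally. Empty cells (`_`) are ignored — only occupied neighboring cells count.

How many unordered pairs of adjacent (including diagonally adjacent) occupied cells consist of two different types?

Scan each occupied cell's neighbors to the right and below (and the two forward diagonals) so each pair is counted once.
From row 0: 4 unlike of 10 pairs (running 4/10).
From row 1: 6 unlike of 7 pairs (running 10/17).
From row 2: 4 unlike of 14 pairs (running 14/31).
From row 3: 7 unlike of 14 pairs (running 21/45).
From row 4: 7 unlike of 10 pairs (running 28/55).
From row 5: 3 unlike of 3 pairs (running 31/58).
Total adjacent occupied pairs: 58; unlike-type pairs: 31.

31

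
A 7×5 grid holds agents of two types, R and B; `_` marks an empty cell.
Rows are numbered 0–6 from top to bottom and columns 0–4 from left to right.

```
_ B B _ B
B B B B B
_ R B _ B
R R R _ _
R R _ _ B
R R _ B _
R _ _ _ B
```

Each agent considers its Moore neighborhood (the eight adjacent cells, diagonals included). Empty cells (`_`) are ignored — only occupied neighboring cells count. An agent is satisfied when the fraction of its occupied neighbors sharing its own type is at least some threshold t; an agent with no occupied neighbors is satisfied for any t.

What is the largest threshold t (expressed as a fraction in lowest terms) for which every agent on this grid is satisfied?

3/7

(0,1)B 4/4
(0,2)B 4/4
(0,4)B 2/2
(1,0)B 2/3
(1,1)B 5/6
(1,2)B 5/6
(1,3)B 6/6
(1,4)B 3/3
(2,1)R 3/7
(2,2)B 3/6
(2,4)B 2/2
(3,0)R 4/4
(3,1)R 5/6
(3,2)R 3/4
(4,0)R 5/5
(4,1)R 6/6
(4,4)B 1/1
(5,0)R 4/4
(5,1)R 4/4
(5,3)B 2/2
(6,0)R 2/2
(6,4)B 1/1
The smallest same-type fraction is 3/7 at (2,1), which reduces to 3/7. Any threshold above that leaves this agent unsatisfied.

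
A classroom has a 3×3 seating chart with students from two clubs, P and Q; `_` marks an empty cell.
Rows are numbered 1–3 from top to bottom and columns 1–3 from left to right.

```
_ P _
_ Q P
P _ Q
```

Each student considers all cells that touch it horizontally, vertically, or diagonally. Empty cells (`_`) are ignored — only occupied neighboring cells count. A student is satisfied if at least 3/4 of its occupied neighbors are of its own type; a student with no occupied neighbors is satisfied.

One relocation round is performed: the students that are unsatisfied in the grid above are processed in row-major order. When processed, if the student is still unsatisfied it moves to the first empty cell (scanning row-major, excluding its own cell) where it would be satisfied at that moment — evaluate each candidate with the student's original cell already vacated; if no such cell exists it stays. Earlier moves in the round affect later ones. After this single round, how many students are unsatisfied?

Initially unsatisfied (in order): (1,2), (2,2), (2,3), (3,1), (3,3).
  (1,2): no empty cell satisfies it; stays.
  (2,2): no empty cell satisfies it; stays.
  (2,3): no empty cell satisfies it; stays.
  (3,1): no empty cell satisfies it; stays.
  (3,3): no empty cell satisfies it; stays.
Resulting grid:
_ P _
_ Q P
P _ Q
Unsatisfied now: (1,2), (2,2), (2,3), (3,1), (3,3).

5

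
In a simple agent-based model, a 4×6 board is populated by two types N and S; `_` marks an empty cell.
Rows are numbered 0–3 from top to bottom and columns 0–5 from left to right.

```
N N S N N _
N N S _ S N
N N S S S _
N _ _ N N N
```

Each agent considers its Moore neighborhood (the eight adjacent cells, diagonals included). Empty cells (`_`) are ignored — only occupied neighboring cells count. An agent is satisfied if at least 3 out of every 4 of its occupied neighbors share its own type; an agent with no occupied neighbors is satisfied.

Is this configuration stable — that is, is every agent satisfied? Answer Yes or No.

(0,0)N 3/3 satisfied
(0,1)N 3/5 not
(0,2)S 1/4 not
(0,3)N 1/4 not
(0,4)N 2/3 not
(1,0)N 5/5 satisfied
(1,1)N 5/8 not
(1,2)S 3/7 not
(1,4)S 2/5 not
(1,5)N 1/3 not
(2,0)N 4/4 satisfied
(2,1)N 4/6 not
(2,2)S 2/5 not
(2,3)S 4/6 not
(2,4)S 2/6 not
(3,0)N 2/2 satisfied
(3,3)N 1/4 not
(3,4)N 2/4 not
(3,5)N 1/2 not
For instance (0,1) has only 3/5 same-type neighbors, below 3/4.

No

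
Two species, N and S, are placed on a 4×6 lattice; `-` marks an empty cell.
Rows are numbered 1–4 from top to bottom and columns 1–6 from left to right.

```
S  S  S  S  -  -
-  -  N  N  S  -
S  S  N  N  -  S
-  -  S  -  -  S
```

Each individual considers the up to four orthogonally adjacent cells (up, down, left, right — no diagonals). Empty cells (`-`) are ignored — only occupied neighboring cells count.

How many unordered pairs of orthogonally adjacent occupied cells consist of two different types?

5

Scan each occupied cell's neighbors to the right and below so each pair is counted once.
From row 1: 2 unlike of 5 pairs (running 2/5).
From row 2: 1 unlike of 4 pairs (running 3/9).
From row 3: 2 unlike of 5 pairs (running 5/14).
Total adjacent occupied pairs: 14; unlike-type pairs: 5.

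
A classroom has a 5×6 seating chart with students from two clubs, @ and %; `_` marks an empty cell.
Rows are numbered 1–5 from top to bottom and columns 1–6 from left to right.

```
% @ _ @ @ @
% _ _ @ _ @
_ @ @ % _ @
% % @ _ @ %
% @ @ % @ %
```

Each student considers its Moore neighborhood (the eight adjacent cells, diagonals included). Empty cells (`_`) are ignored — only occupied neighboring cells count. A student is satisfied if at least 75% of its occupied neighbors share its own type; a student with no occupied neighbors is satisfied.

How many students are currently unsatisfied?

(1,1)% 1/2 unhappy
(1,2)@ 0/2 unhappy
(1,4)@ 2/2 ok
(1,5)@ 4/4 ok
(1,6)@ 2/2 ok
(2,1)% 1/3 unhappy
(2,4)@ 3/4 ok
(2,6)@ 3/3 ok
(3,2)@ 2/5 unhappy
(3,3)@ 3/5 unhappy
(3,4)% 0/4 unhappy
(3,6)@ 2/3 unhappy
(4,1)% 2/4 unhappy
(4,2)% 2/7 unhappy
(4,3)@ 4/7 unhappy
(4,5)@ 2/6 unhappy
(4,6)% 1/4 unhappy
(5,1)% 2/3 unhappy
(5,2)@ 2/5 unhappy
(5,3)@ 2/4 unhappy
(5,4)% 0/4 unhappy
(5,5)@ 1/4 unhappy
(5,6)% 1/3 unhappy
Unsatisfied: (1,1), (1,2), (2,1), (3,2), (3,3), (3,4), (3,6), (4,1), (4,2), (4,3), (4,5), (4,6), (5,1), (5,2), (5,3), (5,4), (5,5), (5,6) — 18 in total.

18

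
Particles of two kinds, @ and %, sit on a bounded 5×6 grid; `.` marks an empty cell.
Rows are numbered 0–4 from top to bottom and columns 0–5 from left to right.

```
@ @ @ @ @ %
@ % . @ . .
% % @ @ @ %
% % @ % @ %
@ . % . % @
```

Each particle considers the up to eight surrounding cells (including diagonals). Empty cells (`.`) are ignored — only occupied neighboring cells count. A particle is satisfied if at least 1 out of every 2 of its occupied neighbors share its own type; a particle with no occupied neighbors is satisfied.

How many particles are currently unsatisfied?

(0,0)@ 2/3 ok
(0,1)@ 3/4 ok
(0,2)@ 3/4 ok
(0,3)@ 3/3 ok
(0,4)@ 2/3 ok
(0,5)% 0/1 unhappy
(1,0)@ 2/5 unhappy
(1,1)% 2/7 unhappy
(1,3)@ 6/6 ok
(2,0)% 4/5 ok
(2,1)% 4/7 ok
(2,2)@ 3/7 unhappy
(2,3)@ 5/6 ok
(2,4)@ 3/6 ok
(2,5)% 1/3 unhappy
(3,0)% 3/4 ok
(3,1)% 4/7 ok
(3,2)@ 2/6 unhappy
(3,3)% 2/7 unhappy
(3,4)@ 3/7 unhappy
(3,5)% 2/5 unhappy
(4,0)@ 0/2 unhappy
(4,2)% 2/3 ok
(4,4)% 2/4 ok
(4,5)@ 1/3 unhappy
Unsatisfied: (0,5), (1,0), (1,1), (2,2), (2,5), (3,2), (3,3), (3,4), (3,5), (4,0), (4,5) — 11 in total.

11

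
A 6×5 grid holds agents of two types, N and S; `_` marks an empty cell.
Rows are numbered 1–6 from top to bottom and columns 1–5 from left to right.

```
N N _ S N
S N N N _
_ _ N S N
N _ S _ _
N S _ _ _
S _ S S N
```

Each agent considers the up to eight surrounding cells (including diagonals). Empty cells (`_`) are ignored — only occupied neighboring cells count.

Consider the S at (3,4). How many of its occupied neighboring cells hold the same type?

Occupied neighbors of (3,4): (2,3)=N, (2,4)=N, (3,3)=N, (3,5)=N, (4,3)=S.
Same type (S): 1 of 5.

1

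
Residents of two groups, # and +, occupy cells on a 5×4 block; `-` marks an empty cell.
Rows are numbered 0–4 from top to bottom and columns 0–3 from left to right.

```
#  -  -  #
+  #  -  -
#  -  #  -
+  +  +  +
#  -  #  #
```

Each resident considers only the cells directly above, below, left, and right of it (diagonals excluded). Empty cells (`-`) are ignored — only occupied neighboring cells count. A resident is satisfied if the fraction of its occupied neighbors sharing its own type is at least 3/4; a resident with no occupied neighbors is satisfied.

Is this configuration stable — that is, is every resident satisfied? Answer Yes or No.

No

(0,0)# 0/1 unhappy
(0,3)# 0/0 ok
(1,0)+ 0/3 unhappy
(1,1)# 0/1 unhappy
(2,0)# 0/2 unhappy
(2,2)# 0/1 unhappy
(3,0)+ 1/3 unhappy
(3,1)+ 2/2 ok
(3,2)+ 2/4 unhappy
(3,3)+ 1/2 unhappy
(4,0)# 0/1 unhappy
(4,2)# 1/2 unhappy
(4,3)# 1/2 unhappy
For instance (0,0) has only 0/1 same-type neighbors, below 3/4.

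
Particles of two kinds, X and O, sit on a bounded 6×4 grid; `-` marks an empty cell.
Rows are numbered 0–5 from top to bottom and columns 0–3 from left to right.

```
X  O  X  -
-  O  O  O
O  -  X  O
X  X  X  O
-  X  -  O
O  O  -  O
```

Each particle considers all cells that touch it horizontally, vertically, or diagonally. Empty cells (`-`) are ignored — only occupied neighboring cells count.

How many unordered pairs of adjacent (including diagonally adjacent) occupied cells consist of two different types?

18

Scan each occupied cell's neighbors to the right and below (and the two forward diagonals) so each pair is counted once.
Row 0: X(0,0)–O(0,1)≠ X(0,0)–O(1,1)≠ O(0,1)–X(0,2)≠ O(0,1)–O(1,1)= O(0,1)–O(1,2)= X(0,2)–O(1,2)≠ X(0,2)–O(1,3)≠ X(0,2)–O(1,1)≠  → 6/8 unlike.
Row 1: O(1,1)–O(1,2)= O(1,1)–X(2,2)≠ O(1,1)–O(2,0)= O(1,2)–O(1,3)= O(1,2)–X(2,2)≠ O(1,2)–O(2,3)= O(1,3)–O(2,3)= O(1,3)–X(2,2)≠  → 3/8 unlike.
Row 2: O(2,0)–X(3,0)≠ O(2,0)–X(3,1)≠ X(2,2)–O(2,3)≠ X(2,2)–X(3,2)= X(2,2)–O(3,3)≠ X(2,2)–X(3,1)= O(2,3)–O(3,3)= O(2,3)–X(3,2)≠  → 5/8 unlike.
Row 3: X(3,0)–X(3,1)= X(3,0)–X(4,1)= X(3,1)–X(3,2)= X(3,1)–X(4,1)= X(3,2)–O(3,3)≠ X(3,2)–O(4,3)≠ X(3,2)–X(4,1)= O(3,3)–O(4,3)=  → 2/8 unlike.
Row 4: X(4,1)–O(5,1)≠ X(4,1)–O(5,0)≠ O(4,3)–O(5,3)=  → 2/3 unlike.
Row 5: O(5,0)–O(5,1)=  → 0/1 unlike.
Total adjacent occupied pairs: 36; unlike-type pairs: 18.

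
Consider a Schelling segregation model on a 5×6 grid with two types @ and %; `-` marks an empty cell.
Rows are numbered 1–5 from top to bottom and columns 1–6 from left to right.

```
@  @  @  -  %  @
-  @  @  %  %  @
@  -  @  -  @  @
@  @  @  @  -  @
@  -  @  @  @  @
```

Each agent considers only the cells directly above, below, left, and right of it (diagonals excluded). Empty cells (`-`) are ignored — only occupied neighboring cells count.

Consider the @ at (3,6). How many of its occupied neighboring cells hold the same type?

Occupied neighbors of (3,6): (2,6)=@, (4,6)=@, (3,5)=@.
Same type (@): 3 of 3.

3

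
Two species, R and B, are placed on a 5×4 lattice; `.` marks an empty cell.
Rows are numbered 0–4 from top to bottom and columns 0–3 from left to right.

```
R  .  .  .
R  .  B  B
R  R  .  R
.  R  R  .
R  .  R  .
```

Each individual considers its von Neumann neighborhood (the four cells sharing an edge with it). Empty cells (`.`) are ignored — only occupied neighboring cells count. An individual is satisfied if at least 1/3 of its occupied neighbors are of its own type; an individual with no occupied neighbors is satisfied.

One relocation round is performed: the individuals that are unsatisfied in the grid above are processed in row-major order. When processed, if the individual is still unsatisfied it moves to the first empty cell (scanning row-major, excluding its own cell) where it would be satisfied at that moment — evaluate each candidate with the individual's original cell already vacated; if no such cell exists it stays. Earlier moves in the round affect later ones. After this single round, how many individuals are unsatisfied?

0

Initially unsatisfied (in order): (2,3).
  (2,3) → (0,1).
Resulting grid:
R R . .
R . B B
R R . .
. R R .
R . R .
All satisfied now.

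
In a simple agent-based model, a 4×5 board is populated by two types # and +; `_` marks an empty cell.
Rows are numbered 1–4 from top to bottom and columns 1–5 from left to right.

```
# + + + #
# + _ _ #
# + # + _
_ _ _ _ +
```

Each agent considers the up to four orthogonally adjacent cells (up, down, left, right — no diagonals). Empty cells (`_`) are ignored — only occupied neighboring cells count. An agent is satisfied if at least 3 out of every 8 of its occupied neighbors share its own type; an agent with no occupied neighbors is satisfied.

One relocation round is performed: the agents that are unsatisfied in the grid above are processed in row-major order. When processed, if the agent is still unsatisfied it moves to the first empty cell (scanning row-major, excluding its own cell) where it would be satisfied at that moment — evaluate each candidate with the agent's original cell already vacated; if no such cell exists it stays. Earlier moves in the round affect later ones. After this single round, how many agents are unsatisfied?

Initially unsatisfied (in order): (3,2), (3,3), (3,4).
  (3,2) → (2,3).
  (3,3) → (3,2).
  (3,4): now satisfied by earlier moves; stays.
Resulting grid:
# + + + #
# + + _ #
# # _ + _
_ _ _ _ +
All satisfied now.

0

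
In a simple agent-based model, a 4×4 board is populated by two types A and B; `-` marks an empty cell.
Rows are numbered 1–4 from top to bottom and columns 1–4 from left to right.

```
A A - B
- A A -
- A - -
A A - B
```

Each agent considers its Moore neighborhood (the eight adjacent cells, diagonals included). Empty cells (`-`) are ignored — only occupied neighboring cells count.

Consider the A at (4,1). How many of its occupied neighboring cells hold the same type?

Occupied neighbors of (4,1): (3,2)=A, (4,2)=A.
Same type (A): 2 of 2.

2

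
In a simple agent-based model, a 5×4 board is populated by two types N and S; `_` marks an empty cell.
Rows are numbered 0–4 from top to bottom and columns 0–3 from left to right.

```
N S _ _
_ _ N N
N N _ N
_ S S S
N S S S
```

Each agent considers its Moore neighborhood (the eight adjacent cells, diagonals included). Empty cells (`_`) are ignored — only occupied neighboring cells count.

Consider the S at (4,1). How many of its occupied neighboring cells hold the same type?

Occupied neighbors of (4,1): (3,1)=S, (3,2)=S, (4,0)=N, (4,2)=S.
Same type (S): 3 of 4.

3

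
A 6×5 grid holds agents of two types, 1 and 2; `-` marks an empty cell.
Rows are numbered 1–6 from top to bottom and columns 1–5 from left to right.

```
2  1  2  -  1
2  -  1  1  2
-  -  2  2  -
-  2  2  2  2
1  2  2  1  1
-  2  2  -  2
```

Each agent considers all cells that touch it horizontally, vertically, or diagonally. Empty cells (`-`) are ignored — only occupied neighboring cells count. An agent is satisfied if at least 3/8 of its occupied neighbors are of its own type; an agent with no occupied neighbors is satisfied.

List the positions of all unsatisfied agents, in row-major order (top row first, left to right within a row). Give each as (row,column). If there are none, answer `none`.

(1,2), (1,3), (2,4), (2,5), (5,1), (5,4), (5,5), (6,5)

Row 1: (1,1)2 1/2 ✓ · (1,2)1 1/4 ✗ · (1,3)2 0/3 ✗ · (1,5)1 1/2 ✓
Row 2: (2,1)2 1/2 ✓ · (2,3)1 2/5 ✓ · (2,4)1 2/6 ✗ · (2,5)2 1/3 ✗
Row 3: (3,3)2 4/6 ✓ · (3,4)2 5/7 ✓
Row 4: (4,2)2 4/5 ✓ · (4,3)2 6/7 ✓ · (4,4)2 5/7 ✓ · (4,5)2 2/4 ✓
Row 5: (5,1)1 0/3 ✗ · (5,2)2 5/6 ✓ · (5,3)2 6/7 ✓ · (5,4)1 1/7 ✗ · (5,5)1 1/4 ✗
Row 6: (6,2)2 3/4 ✓ · (6,3)2 3/4 ✓ · (6,5)2 0/2 ✗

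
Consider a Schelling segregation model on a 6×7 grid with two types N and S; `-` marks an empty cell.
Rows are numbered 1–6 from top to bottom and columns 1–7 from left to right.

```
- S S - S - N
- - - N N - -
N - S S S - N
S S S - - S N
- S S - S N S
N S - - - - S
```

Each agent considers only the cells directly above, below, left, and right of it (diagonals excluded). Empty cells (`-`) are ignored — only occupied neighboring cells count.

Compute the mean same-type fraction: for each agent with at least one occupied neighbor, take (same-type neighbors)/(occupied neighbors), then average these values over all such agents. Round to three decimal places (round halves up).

(1,2)S 1/1
(1,3)S 1/1
(1,5)S 0/1
(1,7)N — no occupied neighbors
(2,4)N 1/2
(2,5)N 1/3
(3,1)N 0/1
(3,3)S 2/2
(3,4)S 2/3
(3,5)S 1/2
(3,7)N 1/1
(4,1)S 1/2
(4,2)S 3/3
(4,3)S 3/3
(4,6)S 0/2
(4,7)N 1/3
(5,2)S 3/3
(5,3)S 2/2
(5,5)S 0/1
(5,6)N 0/3
(5,7)S 1/3
(6,1)N 0/1
(6,2)S 1/2
(6,7)S 1/1
Sum over 23 agents: 1/1 + 1/1 + 0/1 + 1/2 + 1/3 + 0/1 + 2/2 + 2/3 + 1/2 + 1/1 + 1/2 + 3/3 + 3/3 + 0/2 + 1/3 + 3/3 + 2/2 + 0/1 + 0/3 + 1/3 + 0/1 + 1/2 + 1/1 = 38/3; mean = 38/3 ÷ 23 = 38/69 = 0.550724… → 0.551.

0.551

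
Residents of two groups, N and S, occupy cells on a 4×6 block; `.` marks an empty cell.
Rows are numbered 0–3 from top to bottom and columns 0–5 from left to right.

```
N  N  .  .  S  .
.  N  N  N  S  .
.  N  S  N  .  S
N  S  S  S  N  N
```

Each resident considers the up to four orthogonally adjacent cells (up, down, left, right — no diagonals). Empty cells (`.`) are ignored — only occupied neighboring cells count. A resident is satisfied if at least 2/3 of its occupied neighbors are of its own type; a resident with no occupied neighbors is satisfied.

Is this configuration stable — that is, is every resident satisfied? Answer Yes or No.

No

(0,0)N 1/1 ok
(0,1)N 2/2 ok
(0,4)S 1/1 ok
(1,1)N 3/3 ok
(1,2)N 2/3 ok
(1,3)N 2/3 ok
(1,4)S 1/2 unhappy
(2,1)N 1/3 unhappy
(2,2)S 1/4 unhappy
(2,3)N 1/3 unhappy
(2,5)S 0/1 unhappy
(3,0)N 0/1 unhappy
(3,1)S 1/3 unhappy
(3,2)S 3/3 ok
(3,3)S 1/3 unhappy
(3,4)N 1/2 unhappy
(3,5)N 1/2 unhappy
For instance (1,4) has only 1/2 same-type neighbors, below 2/3.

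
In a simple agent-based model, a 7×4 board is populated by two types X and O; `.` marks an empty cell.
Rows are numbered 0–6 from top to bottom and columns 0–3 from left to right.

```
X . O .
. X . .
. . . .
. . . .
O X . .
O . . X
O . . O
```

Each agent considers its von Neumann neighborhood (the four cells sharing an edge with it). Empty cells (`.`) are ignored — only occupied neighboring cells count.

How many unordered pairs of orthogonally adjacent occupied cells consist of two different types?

2

Scan each occupied cell's neighbors to the right and below so each pair is counted once.
Row 4: O(4,0)–X(4,1)≠ O(4,0)–O(5,0)=  → 1/2 unlike.
Row 5: O(5,0)–O(6,0)= X(5,3)–O(6,3)≠  → 1/2 unlike.
Total adjacent occupied pairs: 4; unlike-type pairs: 2.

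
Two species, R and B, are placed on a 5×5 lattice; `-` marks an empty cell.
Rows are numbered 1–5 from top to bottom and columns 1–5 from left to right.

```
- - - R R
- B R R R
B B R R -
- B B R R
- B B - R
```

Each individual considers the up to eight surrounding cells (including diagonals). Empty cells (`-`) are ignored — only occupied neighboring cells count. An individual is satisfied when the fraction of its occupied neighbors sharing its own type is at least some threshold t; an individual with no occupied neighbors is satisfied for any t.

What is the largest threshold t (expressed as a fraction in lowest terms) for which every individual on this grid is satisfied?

(1,4)R 4/4
(1,5)R 3/3
(2,2)B 2/4
(2,3)R 4/6
(2,4)R 6/6
(2,5)R 4/4
(3,1)B 3/3
(3,2)B 4/6
(3,3)R 4/8
(3,4)R 6/7
(4,2)B 5/6
(4,3)B 4/7
(4,4)R 4/6
(4,5)R 3/3
(5,2)B 3/3
(5,3)B 3/4
(5,5)R 2/2
The smallest same-type fraction is 2/4 at (2,2), which reduces to 1/2. Any threshold above that leaves this individual unsatisfied.

1/2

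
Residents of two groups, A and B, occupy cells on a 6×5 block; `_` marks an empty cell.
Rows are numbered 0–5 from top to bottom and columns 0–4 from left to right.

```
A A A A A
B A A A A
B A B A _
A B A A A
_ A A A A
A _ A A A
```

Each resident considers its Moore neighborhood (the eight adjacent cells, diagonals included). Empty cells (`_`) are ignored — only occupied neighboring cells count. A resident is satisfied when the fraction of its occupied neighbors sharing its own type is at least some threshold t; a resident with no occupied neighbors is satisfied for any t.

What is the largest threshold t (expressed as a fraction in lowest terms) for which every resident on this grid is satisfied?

1/8

(0,0)A 2/3
(0,1)A 4/5
(0,2)A 5/5
(0,3)A 5/5
(0,4)A 3/3
(1,0)B 1/5
(1,1)A 5/8
(1,2)A 7/8
(1,3)A 6/7
(1,4)A 4/4
(2,0)B 2/5
(2,1)A 4/8
(2,2)B 1/8
(2,3)A 6/7
(3,0)A 2/4
(3,1)B 2/7
(3,2)A 6/8
(3,3)A 6/7
(3,4)A 4/4
(4,1)A 5/6
(4,2)A 6/7
(4,3)A 8/8
(4,4)A 5/5
(5,0)A 1/1
(5,2)A 4/4
(5,3)A 5/5
(5,4)A 3/3
The smallest same-type fraction is 1/8 at (2,2), which reduces to 1/8. Any threshold above that leaves this resident unsatisfied.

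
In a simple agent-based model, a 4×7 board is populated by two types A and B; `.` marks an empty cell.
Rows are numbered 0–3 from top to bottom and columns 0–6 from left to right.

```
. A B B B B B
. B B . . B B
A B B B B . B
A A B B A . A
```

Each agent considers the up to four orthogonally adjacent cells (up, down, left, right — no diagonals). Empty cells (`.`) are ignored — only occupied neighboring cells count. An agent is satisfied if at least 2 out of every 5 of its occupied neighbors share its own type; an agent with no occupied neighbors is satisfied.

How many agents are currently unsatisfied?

4

(0,1)A 0/2 unhappy
(0,2)B 2/3 ok
(0,3)B 2/2 ok
(0,4)B 2/2 ok
(0,5)B 3/3 ok
(0,6)B 2/2 ok
(1,1)B 2/3 ok
(1,2)B 3/3 ok
(1,5)B 2/2 ok
(1,6)B 3/3 ok
(2,0)A 1/2 ok
(2,1)B 2/4 ok
(2,2)B 4/4 ok
(2,3)B 3/3 ok
(2,4)B 1/2 ok
(2,6)B 1/2 ok
(3,0)A 2/2 ok
(3,1)A 1/3 unhappy
(3,2)B 2/3 ok
(3,3)B 2/3 ok
(3,4)A 0/2 unhappy
(3,6)A 0/1 unhappy
Unsatisfied: (0,1), (3,1), (3,4), (3,6) — 4 in total.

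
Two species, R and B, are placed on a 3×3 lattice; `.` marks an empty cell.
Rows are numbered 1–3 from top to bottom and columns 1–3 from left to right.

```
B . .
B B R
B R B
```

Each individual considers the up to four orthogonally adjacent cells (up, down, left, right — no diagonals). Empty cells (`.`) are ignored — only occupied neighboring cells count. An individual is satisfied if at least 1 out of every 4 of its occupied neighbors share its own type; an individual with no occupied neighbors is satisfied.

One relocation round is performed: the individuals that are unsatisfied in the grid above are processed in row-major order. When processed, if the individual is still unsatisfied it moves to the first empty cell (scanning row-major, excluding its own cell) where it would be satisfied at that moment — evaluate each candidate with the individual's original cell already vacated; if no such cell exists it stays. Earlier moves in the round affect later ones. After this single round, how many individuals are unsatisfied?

Initially unsatisfied (in order): (2,3), (3,2), (3,3).
  (2,3) → (1,3).
  (3,2) → (1,2).
  (3,3): now satisfied by earlier moves; stays.
Resulting grid:
B R R
B B .
B . B
All satisfied now.

0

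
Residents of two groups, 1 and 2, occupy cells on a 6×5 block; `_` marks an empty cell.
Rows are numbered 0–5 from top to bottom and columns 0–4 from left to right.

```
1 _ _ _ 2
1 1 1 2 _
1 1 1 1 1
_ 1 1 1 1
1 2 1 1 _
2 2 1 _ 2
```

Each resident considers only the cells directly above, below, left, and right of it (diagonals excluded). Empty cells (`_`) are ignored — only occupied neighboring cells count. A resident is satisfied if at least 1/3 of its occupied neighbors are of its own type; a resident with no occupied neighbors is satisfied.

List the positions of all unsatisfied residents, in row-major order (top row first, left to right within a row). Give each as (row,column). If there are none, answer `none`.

(1,3), (4,0), (4,1)

Row 0: (0,0)1 1/1 ok · (0,4)2 0/0 ok
Row 1: (1,0)1 3/3 ok · (1,1)1 3/3 ok · (1,2)1 2/3 ok · (1,3)2 0/2 unhappy
Row 2: (2,0)1 2/2 ok · (2,1)1 4/4 ok · (2,2)1 4/4 ok · (2,3)1 3/4 ok · (2,4)1 2/2 ok
Row 3: (3,1)1 2/3 ok · (3,2)1 4/4 ok · (3,3)1 4/4 ok · (3,4)1 2/2 ok
Row 4: (4,0)1 0/2 unhappy · (4,1)2 1/4 unhappy · (4,2)1 3/4 ok · (4,3)1 2/2 ok
Row 5: (5,0)2 1/2 ok · (5,1)2 2/3 ok · (5,2)1 1/2 ok · (5,4)2 0/0 ok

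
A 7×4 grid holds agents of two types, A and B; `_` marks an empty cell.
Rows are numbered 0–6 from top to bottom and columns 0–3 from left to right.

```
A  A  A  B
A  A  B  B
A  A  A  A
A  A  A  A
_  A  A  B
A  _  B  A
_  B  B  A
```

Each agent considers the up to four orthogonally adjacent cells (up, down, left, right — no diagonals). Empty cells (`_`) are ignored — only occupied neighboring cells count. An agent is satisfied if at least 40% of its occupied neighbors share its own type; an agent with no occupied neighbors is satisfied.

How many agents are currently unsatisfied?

5

Row 0: (0,0)A 2/2 ok · (0,1)A 3/3 ok · (0,2)A 1/3 unhappy · (0,3)B 1/2 ok
Row 1: (1,0)A 3/3 ok · (1,1)A 3/4 ok · (1,2)B 1/4 unhappy · (1,3)B 2/3 ok
Row 2: (2,0)A 3/3 ok · (2,1)A 4/4 ok · (2,2)A 3/4 ok · (2,3)A 2/3 ok
Row 3: (3,0)A 2/2 ok · (3,1)A 4/4 ok · (3,2)A 4/4 ok · (3,3)A 2/3 ok
Row 4: (4,1)A 2/2 ok · (4,2)A 2/4 ok · (4,3)B 0/3 unhappy
Row 5: (5,0)A 0/0 ok · (5,2)B 1/3 unhappy · (5,3)A 1/3 unhappy
Row 6: (6,1)B 1/1 ok · (6,2)B 2/3 ok · (6,3)A 1/2 ok
Unsatisfied: (0,2), (1,2), (4,3), (5,2), (5,3) — 5 in total.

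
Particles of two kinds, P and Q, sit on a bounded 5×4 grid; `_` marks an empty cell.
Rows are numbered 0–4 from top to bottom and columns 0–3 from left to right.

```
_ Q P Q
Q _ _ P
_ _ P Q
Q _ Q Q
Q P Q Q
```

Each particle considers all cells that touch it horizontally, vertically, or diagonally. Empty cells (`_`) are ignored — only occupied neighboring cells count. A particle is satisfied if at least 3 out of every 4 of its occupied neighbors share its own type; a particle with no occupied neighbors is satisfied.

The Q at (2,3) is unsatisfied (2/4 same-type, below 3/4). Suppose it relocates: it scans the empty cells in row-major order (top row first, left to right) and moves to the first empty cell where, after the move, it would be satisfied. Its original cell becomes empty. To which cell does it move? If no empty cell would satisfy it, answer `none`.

(0,0)

Vacating (2,3). Empty cells in order:
  (0,0): 2/2 same-type → satisfied — stop here.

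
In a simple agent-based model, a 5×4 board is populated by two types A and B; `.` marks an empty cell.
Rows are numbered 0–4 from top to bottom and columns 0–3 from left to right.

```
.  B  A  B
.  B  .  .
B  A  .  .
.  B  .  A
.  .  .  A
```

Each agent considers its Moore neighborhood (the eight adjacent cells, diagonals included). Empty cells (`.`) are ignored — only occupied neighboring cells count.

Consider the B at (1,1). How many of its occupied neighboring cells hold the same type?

2

Occupied neighbors of (1,1): (0,1)=B, (0,2)=A, (2,0)=B, (2,1)=A.
Same type (B): 2 of 4.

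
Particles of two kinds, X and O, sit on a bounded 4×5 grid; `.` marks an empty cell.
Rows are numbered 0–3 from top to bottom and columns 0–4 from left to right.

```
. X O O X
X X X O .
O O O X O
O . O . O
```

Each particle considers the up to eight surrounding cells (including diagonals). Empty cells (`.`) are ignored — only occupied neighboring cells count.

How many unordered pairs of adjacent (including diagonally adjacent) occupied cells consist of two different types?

Scan each occupied cell's neighbors to the right and below (and the two forward diagonals) so each pair is counted once.
Row 0: X(0,1)–O(0,2)≠ X(0,1)–X(1,1)= X(0,1)–X(1,2)= X(0,1)–X(1,0)= O(0,2)–O(0,3)= O(0,2)–X(1,2)≠ O(0,2)–O(1,3)= O(0,2)–X(1,1)≠ O(0,3)–X(0,4)≠ O(0,3)–O(1,3)= O(0,3)–X(1,2)≠ X(0,4)–O(1,3)≠  → 6/12 unlike.
Row 1: X(1,0)–X(1,1)= X(1,0)–O(2,0)≠ X(1,0)–O(2,1)≠ X(1,1)–X(1,2)= X(1,1)–O(2,1)≠ X(1,1)–O(2,2)≠ X(1,1)–O(2,0)≠ X(1,2)–O(1,3)≠ X(1,2)–O(2,2)≠ X(1,2)–X(2,3)= X(1,2)–O(2,1)≠ O(1,3)–X(2,3)≠ O(1,3)–O(2,4)= O(1,3)–O(2,2)=  → 9/14 unlike.
Row 2: O(2,0)–O(2,1)= O(2,0)–O(3,0)= O(2,1)–O(2,2)= O(2,1)–O(3,2)= O(2,1)–O(3,0)= O(2,2)–X(2,3)≠ O(2,2)–O(3,2)= X(2,3)–O(2,4)≠ X(2,3)–O(3,4)≠ X(2,3)–O(3,2)≠ O(2,4)–O(3,4)=  → 4/11 unlike.
Total adjacent occupied pairs: 37; unlike-type pairs: 19.

19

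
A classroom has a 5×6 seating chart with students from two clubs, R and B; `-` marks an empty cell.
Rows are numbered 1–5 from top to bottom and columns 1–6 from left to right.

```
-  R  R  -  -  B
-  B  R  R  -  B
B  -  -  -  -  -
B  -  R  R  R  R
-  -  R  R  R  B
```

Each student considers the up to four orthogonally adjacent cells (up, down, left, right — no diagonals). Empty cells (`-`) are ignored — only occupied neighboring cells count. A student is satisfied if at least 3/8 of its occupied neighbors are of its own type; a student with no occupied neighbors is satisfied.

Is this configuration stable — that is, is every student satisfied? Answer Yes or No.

No

Row 1: (1,2)R 1/2 ok · (1,3)R 2/2 ok · (1,6)B 1/1 ok
Row 2: (2,2)B 0/2 unhappy · (2,3)R 2/3 ok · (2,4)R 1/1 ok · (2,6)B 1/1 ok
Row 3: (3,1)B 1/1 ok
Row 4: (4,1)B 1/1 ok · (4,3)R 2/2 ok · (4,4)R 3/3 ok · (4,5)R 3/3 ok · (4,6)R 1/2 ok
Row 5: (5,3)R 2/2 ok · (5,4)R 3/3 ok · (5,5)R 2/3 ok · (5,6)B 0/2 unhappy
For instance (2,2) has only 0/2 same-type neighbors, below 3/8.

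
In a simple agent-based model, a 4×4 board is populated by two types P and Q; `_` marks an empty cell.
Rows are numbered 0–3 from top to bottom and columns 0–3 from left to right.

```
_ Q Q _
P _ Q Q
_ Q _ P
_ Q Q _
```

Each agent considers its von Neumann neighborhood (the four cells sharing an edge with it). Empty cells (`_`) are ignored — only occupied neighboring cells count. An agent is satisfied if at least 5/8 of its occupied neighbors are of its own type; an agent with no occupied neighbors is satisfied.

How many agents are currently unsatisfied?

Row 0: (0,1)Q 1/1 satisfied · (0,2)Q 2/2 satisfied
Row 1: (1,0)P 0/0 satisfied · (1,2)Q 2/2 satisfied · (1,3)Q 1/2 not
Row 2: (2,1)Q 1/1 satisfied · (2,3)P 0/1 not
Row 3: (3,1)Q 2/2 satisfied · (3,2)Q 1/1 satisfied
Unsatisfied: (1,3), (2,3) — 2 in total.

2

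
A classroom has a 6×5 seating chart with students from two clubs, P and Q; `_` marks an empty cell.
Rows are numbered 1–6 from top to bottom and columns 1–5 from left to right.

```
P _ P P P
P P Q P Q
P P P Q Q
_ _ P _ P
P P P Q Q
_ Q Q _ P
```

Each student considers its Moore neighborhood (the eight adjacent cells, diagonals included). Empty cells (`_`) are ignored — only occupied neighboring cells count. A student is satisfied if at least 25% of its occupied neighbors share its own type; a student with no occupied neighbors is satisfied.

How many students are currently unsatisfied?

3

Row 1: (1,1)P 2/2 satisfied · (1,3)P 3/4 satisfied · (1,4)P 3/5 satisfied · (1,5)P 2/3 satisfied
Row 2: (2,1)P 4/4 satisfied · (2,2)P 6/7 satisfied · (2,3)Q 1/7 not · (2,4)P 4/8 satisfied · (2,5)Q 2/5 satisfied
Row 3: (3,1)P 3/3 satisfied · (3,2)P 5/6 satisfied · (3,3)P 4/6 satisfied · (3,4)Q 3/7 satisfied · (3,5)Q 2/4 satisfied
Row 4: (4,3)P 4/6 satisfied · (4,5)P 0/4 not
Row 5: (5,1)P 1/2 satisfied · (5,2)P 3/5 satisfied · (5,3)P 2/5 satisfied · (5,4)Q 2/6 satisfied · (5,5)Q 1/3 satisfied
Row 6: (6,2)Q 1/4 satisfied · (6,3)Q 2/4 satisfied · (6,5)P 0/2 not
Unsatisfied: (2,3), (4,5), (6,5) — 3 in total.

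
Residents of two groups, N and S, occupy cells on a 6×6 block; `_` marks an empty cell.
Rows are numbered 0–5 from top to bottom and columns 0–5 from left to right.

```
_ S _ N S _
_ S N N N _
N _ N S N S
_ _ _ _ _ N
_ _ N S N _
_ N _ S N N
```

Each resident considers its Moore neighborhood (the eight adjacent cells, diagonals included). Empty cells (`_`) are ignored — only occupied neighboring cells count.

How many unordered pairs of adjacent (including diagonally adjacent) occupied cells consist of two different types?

Scan each occupied cell's neighbors to the right and below (and the two forward diagonals) so each pair is counted once.
Row 0: S(0,1)–S(1,1)= S(0,1)–N(1,2)≠ N(0,3)–S(0,4)≠ N(0,3)–N(1,3)= N(0,3)–N(1,4)= N(0,3)–N(1,2)= S(0,4)–N(1,4)≠ S(0,4)–N(1,3)≠  → 4/8 unlike.
Row 1: S(1,1)–N(1,2)≠ S(1,1)–N(2,2)≠ S(1,1)–N(2,0)≠ N(1,2)–N(1,3)= N(1,2)–N(2,2)= N(1,2)–S(2,3)≠ N(1,3)–N(1,4)= N(1,3)–S(2,3)≠ N(1,3)–N(2,4)= N(1,3)–N(2,2)= N(1,4)–N(2,4)= N(1,4)–S(2,5)≠ N(1,4)–S(2,3)≠  → 7/13 unlike.
Row 2: N(2,2)–S(2,3)≠ S(2,3)–N(2,4)≠ N(2,4)–S(2,5)≠ N(2,4)–N(3,5)= S(2,5)–N(3,5)≠  → 4/5 unlike.
Row 3: N(3,5)–N(4,4)=  → 0/1 unlike.
Row 4: N(4,2)–S(4,3)≠ N(4,2)–S(5,3)≠ N(4,2)–N(5,1)= S(4,3)–N(4,4)≠ S(4,3)–S(5,3)= S(4,3)–N(5,4)≠ N(4,4)–N(5,4)= N(4,4)–N(5,5)= N(4,4)–S(5,3)≠  → 5/9 unlike.
Row 5: S(5,3)–N(5,4)≠ N(5,4)–N(5,5)=  → 1/2 unlike.
Total adjacent occupied pairs: 38; unlike-type pairs: 21.

21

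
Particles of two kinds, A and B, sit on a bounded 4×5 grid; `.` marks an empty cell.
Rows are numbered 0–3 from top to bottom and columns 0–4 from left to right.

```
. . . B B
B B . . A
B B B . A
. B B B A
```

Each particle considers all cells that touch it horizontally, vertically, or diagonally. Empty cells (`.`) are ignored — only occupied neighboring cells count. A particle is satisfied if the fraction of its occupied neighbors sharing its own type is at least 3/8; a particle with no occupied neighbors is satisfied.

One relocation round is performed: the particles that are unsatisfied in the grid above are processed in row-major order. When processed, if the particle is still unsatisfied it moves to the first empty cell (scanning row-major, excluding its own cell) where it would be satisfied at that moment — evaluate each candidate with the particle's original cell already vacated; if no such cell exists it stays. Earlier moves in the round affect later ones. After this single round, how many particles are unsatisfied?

0

Initially unsatisfied (in order): (1,4).
  (1,4) → (2,3).
Resulting grid:
. . . B B
B B . . .
B B B A A
. B B B A
All satisfied now.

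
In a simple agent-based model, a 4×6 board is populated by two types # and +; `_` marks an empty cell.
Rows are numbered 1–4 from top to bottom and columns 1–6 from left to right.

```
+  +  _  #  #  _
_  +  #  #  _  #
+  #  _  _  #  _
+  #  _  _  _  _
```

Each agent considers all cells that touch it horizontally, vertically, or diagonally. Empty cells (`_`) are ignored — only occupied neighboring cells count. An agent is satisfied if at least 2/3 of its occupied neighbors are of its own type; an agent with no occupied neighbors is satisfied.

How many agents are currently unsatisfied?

(1,1)+ 2/2 ok
(1,2)+ 2/3 ok
(1,4)# 3/3 ok
(1,5)# 3/3 ok
(2,2)+ 3/5 unhappy
(2,3)# 3/5 unhappy
(2,4)# 4/4 ok
(2,6)# 2/2 ok
(3,1)+ 2/4 unhappy
(3,2)# 2/5 unhappy
(3,5)# 2/2 ok
(4,1)+ 1/3 unhappy
(4,2)# 1/3 unhappy
Unsatisfied: (2,2), (2,3), (3,1), (3,2), (4,1), (4,2) — 6 in total.

6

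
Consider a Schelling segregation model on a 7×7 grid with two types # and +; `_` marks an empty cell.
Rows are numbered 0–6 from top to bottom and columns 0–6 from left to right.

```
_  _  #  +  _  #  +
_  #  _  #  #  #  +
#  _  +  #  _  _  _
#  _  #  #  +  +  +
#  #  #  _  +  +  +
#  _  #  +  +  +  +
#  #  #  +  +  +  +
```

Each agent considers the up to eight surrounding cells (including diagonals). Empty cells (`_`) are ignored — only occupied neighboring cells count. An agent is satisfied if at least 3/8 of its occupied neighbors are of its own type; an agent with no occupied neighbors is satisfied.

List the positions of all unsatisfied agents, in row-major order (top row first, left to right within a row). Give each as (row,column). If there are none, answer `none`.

(0,3), (0,6), (1,6), (2,2)

(0,2)# 2/3 ✓
(0,3)+ 0/3 ✗
(0,5)# 2/4 ✓
(0,6)+ 1/3 ✗
(1,1)# 2/3 ✓
(1,3)# 3/5 ✓
(1,4)# 4/5 ✓
(1,5)# 2/4 ✓
(1,6)+ 1/3 ✗
(2,0)# 2/2 ✓
(2,2)+ 0/5 ✗
(2,3)# 4/6 ✓
(3,0)# 3/3 ✓
(3,2)# 4/5 ✓
(3,3)# 3/6 ✓
(3,4)+ 3/5 ✓
(3,5)+ 5/5 ✓
(3,6)+ 3/3 ✓
(4,0)# 3/3 ✓
(4,1)# 6/6 ✓
(4,2)# 4/5 ✓
(4,4)+ 6/7 ✓
(4,5)+ 8/8 ✓
(4,6)+ 5/5 ✓
(5,0)# 4/4 ✓
(5,2)# 4/6 ✓
(5,3)+ 4/7 ✓
(5,4)+ 7/7 ✓
(5,5)+ 8/8 ✓
(5,6)+ 5/5 ✓
(6,0)# 2/2 ✓
(6,1)# 4/4 ✓
(6,2)# 2/4 ✓
(6,3)+ 3/5 ✓
(6,4)+ 5/5 ✓
(6,5)+ 5/5 ✓
(6,6)+ 3/3 ✓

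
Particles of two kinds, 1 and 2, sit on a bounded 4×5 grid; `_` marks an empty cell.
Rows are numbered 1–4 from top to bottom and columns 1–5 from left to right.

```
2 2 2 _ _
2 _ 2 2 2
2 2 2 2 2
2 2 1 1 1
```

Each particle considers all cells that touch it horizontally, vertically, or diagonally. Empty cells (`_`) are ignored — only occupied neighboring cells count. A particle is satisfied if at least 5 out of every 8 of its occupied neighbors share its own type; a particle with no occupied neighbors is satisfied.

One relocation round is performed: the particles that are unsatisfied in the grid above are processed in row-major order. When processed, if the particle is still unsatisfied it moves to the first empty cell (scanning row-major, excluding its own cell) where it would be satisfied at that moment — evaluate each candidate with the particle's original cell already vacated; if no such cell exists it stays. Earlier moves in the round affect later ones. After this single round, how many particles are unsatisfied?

Initially unsatisfied (in order): (3,5), (4,3), (4,4), (4,5).
  (3,5) → (1,4).
  (4,3): no empty cell satisfies it; stays.
  (4,4): no empty cell satisfies it; stays.
  (4,5): no empty cell satisfies it; stays.
Resulting grid:
2 2 2 2 _
2 _ 2 2 2
2 2 2 2 _
2 2 1 1 1
Unsatisfied now: (3,4), (4,3), (4,4), (4,5).

4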